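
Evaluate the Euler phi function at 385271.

357760

Factor: 385271 = 17 · 131 · 173.
φ(385271) = (17−1) · (131−1) · (173−1) = 16 · 130 · 172 = 357760.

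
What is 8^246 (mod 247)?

8^1 ≡ 8 (mod 247)
8^2 ≡ 8^2 = 64 ≡ 64 (mod 247)
8^4 ≡ 64^2 = 4096 ≡ 144 (mod 247)
8^8 ≡ 144^2 = 20736 ≡ 235 (mod 247)
8^16 ≡ 235^2 = 55225 ≡ 144 (mod 247)
8^32 ≡ 144^2 = 20736 ≡ 235 (mod 247)
8^64 ≡ 235^2 = 55225 ≡ 144 (mod 247)
8^128 ≡ 144^2 = 20736 ≡ 235 (mod 247)
246 = 128 + 64 + 32 + 16 + 4 + 2 in binary powers of 2.
So 8^246 ≡ 235 · 144 · 235 · 144 · 144 · 64 ≡ 77 (mod 247).
Since 77 ≠ 1, base 8 is a Fermat witness: 247 is composite.

77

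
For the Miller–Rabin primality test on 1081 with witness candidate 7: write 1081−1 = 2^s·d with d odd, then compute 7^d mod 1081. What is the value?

1081 − 1 = 1080 = 2^3 · 135, so d = 135.
7^1 ≡ 7 (mod 1081)
7^2 ≡ 7^2 = 49 ≡ 49 (mod 1081)
7^4 ≡ 49^2 = 2401 ≡ 239 (mod 1081)
7^8 ≡ 239^2 = 57121 ≡ 909 (mod 1081)
7^16 ≡ 909^2 = 826281 ≡ 397 (mod 1081)
7^32 ≡ 397^2 = 157609 ≡ 864 (mod 1081)
7^64 ≡ 864^2 = 746496 ≡ 606 (mod 1081)
7^128 ≡ 606^2 = 367236 ≡ 777 (mod 1081)
135 = 128 + 4 + 2 + 1 in binary powers of 2.
So 7^135 ≡ 777 · 239 · 49 · 7 ≡ 366 (mod 1081).
Squaring chain: 366 → 993 → 177; never reaches −1, so base 7 is a Miller–Rabin witness that 1081 is composite.

366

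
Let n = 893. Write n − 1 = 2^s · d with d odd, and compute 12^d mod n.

893 − 1 = 892 = 2^2 · 223, so d = 223.
12^1 ≡ 12 (mod 893)
12^2 ≡ 12^2 = 144 ≡ 144 (mod 893)
12^4 ≡ 144^2 = 20736 ≡ 197 (mod 893)
12^8 ≡ 197^2 = 38809 ≡ 410 (mod 893)
12^16 ≡ 410^2 = 168100 ≡ 216 (mod 893)
12^32 ≡ 216^2 = 46656 ≡ 220 (mod 893)
12^64 ≡ 220^2 = 48400 ≡ 178 (mod 893)
12^128 ≡ 178^2 = 31684 ≡ 429 (mod 893)
223 = 128 + 64 + 16 + 8 + 4 + 2 + 1 in binary powers of 2.
So 12^223 ≡ 429 · 178 · 216 · 410 · 197 · 144 · 12 ≡ 639 (mod 893).
Squaring chain: 639 → 220; never reaches −1, so base 12 is a Miller–Rabin witness that 893 is composite.

639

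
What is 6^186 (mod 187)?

6^1 ≡ 6 (mod 187)
6^2 ≡ 6^2 = 36 ≡ 36 (mod 187)
6^4 ≡ 36^2 = 1296 ≡ 174 (mod 187)
6^8 ≡ 174^2 = 30276 ≡ 169 (mod 187)
6^16 ≡ 169^2 = 28561 ≡ 137 (mod 187)
6^32 ≡ 137^2 = 18769 ≡ 69 (mod 187)
6^64 ≡ 69^2 = 4761 ≡ 86 (mod 187)
6^128 ≡ 86^2 = 7396 ≡ 103 (mod 187)
186 = 128 + 32 + 16 + 8 + 2 in binary powers of 2.
So 6^186 ≡ 103 · 69 · 137 · 169 · 36 ≡ 49 (mod 187).
Since 49 ≠ 1, base 6 is a Fermat witness: 187 is composite.

49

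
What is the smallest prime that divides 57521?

97

57521 is odd.
Digit sum 20, not divisible by 3.
Ends in 1: not divisible by 5.
7: 57521 = 7·8217 + 2
11: 57521 = 11·5229 + 2
13: 57521 = 13·4424 + 9
17: 57521 = 17·3383 + 10
19: 57521 = 19·3027 + 8
23: 57521 = 23·2500 + 21
29: 57521 = 29·1983 + 14
31: 57521 = 31·1855 + 16
37: 57521 = 37·1554 + 23
41: 57521 = 41·1402 + 39
43: 57521 = 43·1337 + 30
47: 57521 = 47·1223 + 40
53: 57521 = 53·1085 + 16
59: 57521 = 59·974 + 55
61: 57521 = 61·942 + 59
67: 57521 = 67·858 + 35
71: 57521 = 71·810 + 11
73: 57521 = 73·787 + 70
79: 57521 = 79·728 + 9
83: 57521 = 83·693 + 2
89: 57521 = 89·646 + 27
97: 57521 = 97·593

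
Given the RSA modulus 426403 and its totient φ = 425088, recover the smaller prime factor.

φ(n) = (p−1)(q−1) = n − (p+q) + 1, so p + q = 426403 − 425088 + 1 = 1316.
p and q are the roots of t² − 1316t + 426403 = 0.
Discriminant: 1316² − 4·426403 = 1731856 − 1705612 = 26244; √26244 = 162.
q = (1316 − 162)/2 = 577, p = (1316 + 162)/2 = 739.
Check: 577 · 739 = 426403.

577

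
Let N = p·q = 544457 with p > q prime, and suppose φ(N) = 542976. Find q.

673

φ(n) = (p−1)(q−1) = n − (p+q) + 1, so p + q = 544457 − 542976 + 1 = 1482.
p and q are the roots of t² − 1482t + 544457 = 0.
Discriminant: 1482² − 4·544457 = 2196324 − 2177828 = 18496; √18496 = 136.
q = (1482 − 136)/2 = 673, p = (1482 + 136)/2 = 809.
Check: 673 · 809 = 544457.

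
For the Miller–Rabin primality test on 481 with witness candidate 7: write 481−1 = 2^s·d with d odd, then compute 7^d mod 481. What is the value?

174

481 − 1 = 480 = 2^5 · 15, so d = 15.
7^1 ≡ 7 (mod 481)
7^2 ≡ 7^2 = 49 ≡ 49 (mod 481)
7^4 ≡ 49^2 = 2401 ≡ 477 (mod 481)
7^8 ≡ 477^2 = 227529 ≡ 16 (mod 481)
15 = 8 + 4 + 2 + 1 in binary powers of 2.
So 7^15 ≡ 16 · 477 · 49 · 7 ≡ 174 (mod 481).
Squaring chain: 174 → 454 → 248 → 417 → 248; never reaches −1, so base 7 is a Miller–Rabin witness that 481 is composite.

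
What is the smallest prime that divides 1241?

17

1241 is odd.
Digit sum 8, not divisible by 3.
Ends in 1: not divisible by 5.
7: 1241 = 7·177 + 2
11: 1241 = 11·112 + 9
13: 1241 = 13·95 + 6
17: 1241 = 17·73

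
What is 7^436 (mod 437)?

64

7^1 ≡ 7 (mod 437)
7^2 ≡ 7^2 = 49 ≡ 49 (mod 437)
7^4 ≡ 49^2 = 2401 ≡ 216 (mod 437)
7^8 ≡ 216^2 = 46656 ≡ 334 (mod 437)
7^16 ≡ 334^2 = 111556 ≡ 121 (mod 437)
7^32 ≡ 121^2 = 14641 ≡ 220 (mod 437)
7^64 ≡ 220^2 = 48400 ≡ 330 (mod 437)
7^128 ≡ 330^2 = 108900 ≡ 87 (mod 437)
7^256 ≡ 87^2 = 7569 ≡ 140 (mod 437)
436 = 256 + 128 + 32 + 16 + 4 in binary powers of 2.
So 7^436 ≡ 140 · 87 · 220 · 121 · 216 ≡ 64 (mod 437).
Since 64 ≠ 1, base 7 is a Fermat witness: 437 is composite.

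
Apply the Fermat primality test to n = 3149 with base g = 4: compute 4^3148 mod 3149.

4^1 ≡ 4 (mod 3149)
4^2 ≡ 4^2 = 16 ≡ 16 (mod 3149)
4^4 ≡ 16^2 = 256 ≡ 256 (mod 3149)
4^8 ≡ 256^2 = 65536 ≡ 2556 (mod 3149)
4^16 ≡ 2556^2 = 6533136 ≡ 2110 (mod 3149)
4^32 ≡ 2110^2 = 4452100 ≡ 2563 (mod 3149)
4^64 ≡ 2563^2 = 6568969 ≡ 155 (mod 3149)
4^128 ≡ 155^2 = 24025 ≡ 1982 (mod 3149)
4^256 ≡ 1982^2 = 3928324 ≡ 1521 (mod 3149)
4^512 ≡ 1521^2 = 2313441 ≡ 2075 (mod 3149)
4^1024 ≡ 2075^2 = 4305625 ≡ 942 (mod 3149)
4^2048 ≡ 942^2 = 887364 ≡ 2495 (mod 3149)
3148 = 2048 + 1024 + 64 + 8 + 4 in binary powers of 2.
So 4^3148 ≡ 2495 · 942 · 155 · 2556 · 256 ≡ 3138 (mod 3149).
Since 3138 ≠ 1, base 4 is a Fermat witness: 3149 is composite.

3138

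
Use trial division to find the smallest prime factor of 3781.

19

3781 is odd.
Digit sum 19, not divisible by 3.
Ends in 1: not divisible by 5.
7: 3781 = 7·540 + 1
11: 3781 = 11·343 + 8
13: 3781 = 13·290 + 11
17: 3781 = 17·222 + 7
19: 3781 = 19·199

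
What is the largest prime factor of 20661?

20661 = 3 · 6887
6887 = 71 · 97
97 is prime.
So 20661 = 3 · 71 · 97; the largest prime factor is 97.

97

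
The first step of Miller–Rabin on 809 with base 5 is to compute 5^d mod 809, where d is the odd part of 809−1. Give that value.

491

809 − 1 = 808 = 2^3 · 101, so d = 101.
5^1 ≡ 5 (mod 809)
5^2 ≡ 5^2 = 25 ≡ 25 (mod 809)
5^4 ≡ 25^2 = 625 ≡ 625 (mod 809)
5^8 ≡ 625^2 = 390625 ≡ 687 (mod 809)
5^16 ≡ 687^2 = 471969 ≡ 322 (mod 809)
5^32 ≡ 322^2 = 103684 ≡ 132 (mod 809)
5^64 ≡ 132^2 = 17424 ≡ 435 (mod 809)
101 = 64 + 32 + 4 + 1 in binary powers of 2.
So 5^101 ≡ 435 · 132 · 625 · 5 ≡ 491 (mod 809).
Squaring chain: 491 → 808 → 1; reaches −1, so base 5 does not prove 809 composite.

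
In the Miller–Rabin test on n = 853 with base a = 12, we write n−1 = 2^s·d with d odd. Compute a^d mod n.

1

853 − 1 = 852 = 2^2 · 213, so d = 213.
12^1 ≡ 12 (mod 853)
12^2 ≡ 12^2 = 144 ≡ 144 (mod 853)
12^4 ≡ 144^2 = 20736 ≡ 264 (mod 853)
12^8 ≡ 264^2 = 69696 ≡ 603 (mod 853)
12^16 ≡ 603^2 = 363609 ≡ 231 (mod 853)
12^32 ≡ 231^2 = 53361 ≡ 475 (mod 853)
12^64 ≡ 475^2 = 225625 ≡ 433 (mod 853)
12^128 ≡ 433^2 = 187489 ≡ 682 (mod 853)
213 = 128 + 64 + 16 + 4 + 1 in binary powers of 2.
So 12^213 ≡ 682 · 433 · 231 · 264 · 12 ≡ 1 (mod 853).
Since 12^d ≡ 1 (mod 853), base 12 does not prove 853 composite.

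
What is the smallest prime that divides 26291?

26291 is odd.
Digit sum 20, not divisible by 3.
Ends in 1: not divisible by 5.
7: 26291 = 7·3755 + 6
11: 26291 = 11·2390 + 1
13: 26291 = 13·2022 + 5
17: 26291 = 17·1546 + 9
19: 26291 = 19·1383 + 14
23: 26291 = 23·1143 + 2
29: 26291 = 29·906 + 17
31: 26291 = 31·848 + 3
37: 26291 = 37·710 + 21
41: 26291 = 41·641 + 10
43: 26291 = 43·611 + 18
47: 26291 = 47·559 + 18
53: 26291 = 53·496 + 3
59: 26291 = 59·445 + 36
61: 26291 = 61·431

61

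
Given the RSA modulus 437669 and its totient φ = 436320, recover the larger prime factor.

809

φ(n) = (p−1)(q−1) = n − (p+q) + 1, so p + q = 437669 − 436320 + 1 = 1350.
p and q are the roots of t² − 1350t + 437669 = 0.
Discriminant: 1350² − 4·437669 = 1822500 − 1750676 = 71824; √71824 = 268.
q = (1350 − 268)/2 = 541, p = (1350 + 268)/2 = 809.
Check: 541 · 809 = 437669.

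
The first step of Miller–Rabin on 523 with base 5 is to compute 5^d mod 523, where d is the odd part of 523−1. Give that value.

523 − 1 = 522 = 2^1 · 261, so d = 261.
5^1 ≡ 5 (mod 523)
5^2 ≡ 5^2 = 25 ≡ 25 (mod 523)
5^4 ≡ 25^2 = 625 ≡ 102 (mod 523)
5^8 ≡ 102^2 = 10404 ≡ 467 (mod 523)
5^16 ≡ 467^2 = 218089 ≡ 521 (mod 523)
5^32 ≡ 521^2 = 271441 ≡ 4 (mod 523)
5^64 ≡ 4^2 = 16 ≡ 16 (mod 523)
5^128 ≡ 16^2 = 256 ≡ 256 (mod 523)
5^256 ≡ 256^2 = 65536 ≡ 161 (mod 523)
261 = 256 + 4 + 1 in binary powers of 2.
So 5^261 ≡ 161 · 102 · 5 ≡ 522 (mod 523).
Since 5^d ≡ 522 (mod 523), base 5 does not prove 523 composite.

522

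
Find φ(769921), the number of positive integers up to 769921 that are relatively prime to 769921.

734160

Factor: 769921 = 29 · 139 · 191.
φ(769921) = (29−1) · (139−1) · (191−1) = 28 · 138 · 190 = 734160.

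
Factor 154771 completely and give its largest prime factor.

89

154771 = 37 · 4183
4183 = 47 · 89
89 is prime.
So 154771 = 37 · 47 · 89; the largest prime factor is 89.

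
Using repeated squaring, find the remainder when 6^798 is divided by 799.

247

6^1 ≡ 6 (mod 799)
6^2 ≡ 6^2 = 36 ≡ 36 (mod 799)
6^4 ≡ 36^2 = 1296 ≡ 497 (mod 799)
6^8 ≡ 497^2 = 247009 ≡ 118 (mod 799)
6^16 ≡ 118^2 = 13924 ≡ 341 (mod 799)
6^32 ≡ 341^2 = 116281 ≡ 426 (mod 799)
6^64 ≡ 426^2 = 181476 ≡ 103 (mod 799)
6^128 ≡ 103^2 = 10609 ≡ 222 (mod 799)
6^256 ≡ 222^2 = 49284 ≡ 545 (mod 799)
6^512 ≡ 545^2 = 297025 ≡ 596 (mod 799)
798 = 512 + 256 + 16 + 8 + 4 + 2 in binary powers of 2.
So 6^798 ≡ 596 · 545 · 341 · 118 · 497 · 36 ≡ 247 (mod 799).
Since 247 ≠ 1, base 6 is a Fermat witness: 799 is composite.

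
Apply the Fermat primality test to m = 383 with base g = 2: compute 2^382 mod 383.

1

2^1 ≡ 2 (mod 383)
2^2 ≡ 2^2 = 4 ≡ 4 (mod 383)
2^4 ≡ 4^2 = 16 ≡ 16 (mod 383)
2^8 ≡ 16^2 = 256 ≡ 256 (mod 383)
2^16 ≡ 256^2 = 65536 ≡ 43 (mod 383)
2^32 ≡ 43^2 = 1849 ≡ 317 (mod 383)
2^64 ≡ 317^2 = 100489 ≡ 143 (mod 383)
2^128 ≡ 143^2 = 20449 ≡ 150 (mod 383)
2^256 ≡ 150^2 = 22500 ≡ 286 (mod 383)
382 = 256 + 64 + 32 + 16 + 8 + 4 + 2 in binary powers of 2.
So 2^382 ≡ 286 · 143 · 317 · 43 · 256 · 16 · 4 ≡ 1 (mod 383).
Since the result is 1, base 2 gives no evidence that 383 is composite.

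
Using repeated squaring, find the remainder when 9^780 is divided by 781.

529

9^1 ≡ 9 (mod 781)
9^2 ≡ 9^2 = 81 ≡ 81 (mod 781)
9^4 ≡ 81^2 = 6561 ≡ 313 (mod 781)
9^8 ≡ 313^2 = 97969 ≡ 344 (mod 781)
9^16 ≡ 344^2 = 118336 ≡ 405 (mod 781)
9^32 ≡ 405^2 = 164025 ≡ 15 (mod 781)
9^64 ≡ 15^2 = 225 ≡ 225 (mod 781)
9^128 ≡ 225^2 = 50625 ≡ 641 (mod 781)
9^256 ≡ 641^2 = 410881 ≡ 75 (mod 781)
9^512 ≡ 75^2 = 5625 ≡ 158 (mod 781)
780 = 512 + 256 + 8 + 4 in binary powers of 2.
So 9^780 ≡ 158 · 75 · 344 · 313 ≡ 529 (mod 781).
Since 529 ≠ 1, base 9 is a Fermat witness: 781 is composite.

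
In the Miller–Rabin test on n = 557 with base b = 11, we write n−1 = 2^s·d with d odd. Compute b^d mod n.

557 − 1 = 556 = 2^2 · 139, so d = 139.
11^1 ≡ 11 (mod 557)
11^2 ≡ 11^2 = 121 ≡ 121 (mod 557)
11^4 ≡ 121^2 = 14641 ≡ 159 (mod 557)
11^8 ≡ 159^2 = 25281 ≡ 216 (mod 557)
11^16 ≡ 216^2 = 46656 ≡ 425 (mod 557)
11^32 ≡ 425^2 = 180625 ≡ 157 (mod 557)
11^64 ≡ 157^2 = 24649 ≡ 141 (mod 557)
11^128 ≡ 141^2 = 19881 ≡ 386 (mod 557)
139 = 128 + 8 + 2 + 1 in binary powers of 2.
So 11^139 ≡ 386 · 216 · 121 · 11 ≡ 118 (mod 557).
Squaring chain: 118 → 556; reaches −1, so base 11 does not prove 557 composite.

118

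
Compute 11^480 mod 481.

1

11^1 ≡ 11 (mod 481)
11^2 ≡ 11^2 = 121 ≡ 121 (mod 481)
11^4 ≡ 121^2 = 14641 ≡ 211 (mod 481)
11^8 ≡ 211^2 = 44521 ≡ 269 (mod 481)
11^16 ≡ 269^2 = 72361 ≡ 211 (mod 481)
11^32 ≡ 211^2 = 44521 ≡ 269 (mod 481)
11^64 ≡ 269^2 = 72361 ≡ 211 (mod 481)
11^128 ≡ 211^2 = 44521 ≡ 269 (mod 481)
11^256 ≡ 269^2 = 72361 ≡ 211 (mod 481)
480 = 256 + 128 + 64 + 32 in binary powers of 2.
So 11^480 ≡ 211 · 269 · 211 · 269 ≡ 1 (mod 481).
Since the result is 1, base 11 gives no evidence that 481 is composite.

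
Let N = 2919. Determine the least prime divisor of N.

3

2919 is odd.
Digit sum 21, divisible by 3.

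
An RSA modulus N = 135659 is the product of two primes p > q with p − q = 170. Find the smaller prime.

Since p = q + 170, we have 135659 = q(q + 170), so q² + 170q − 135659 = 0.
Discriminant: 170² + 4·135659 = 28900 + 542636 = 571536; √571536 = 756.
q = (−170 + 756)/2 = 293, and p = q + 170 = 463.
Check: 293 · 463 = 135659.

293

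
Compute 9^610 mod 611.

191

9^1 ≡ 9 (mod 611)
9^2 ≡ 9^2 = 81 ≡ 81 (mod 611)
9^4 ≡ 81^2 = 6561 ≡ 451 (mod 611)
9^8 ≡ 451^2 = 203401 ≡ 549 (mod 611)
9^16 ≡ 549^2 = 301401 ≡ 178 (mod 611)
9^32 ≡ 178^2 = 31684 ≡ 523 (mod 611)
9^64 ≡ 523^2 = 273529 ≡ 412 (mod 611)
9^128 ≡ 412^2 = 169744 ≡ 497 (mod 611)
9^256 ≡ 497^2 = 247009 ≡ 165 (mod 611)
9^512 ≡ 165^2 = 27225 ≡ 341 (mod 611)
610 = 512 + 64 + 32 + 2 in binary powers of 2.
So 9^610 ≡ 341 · 412 · 523 · 81 ≡ 191 (mod 611).
Since 191 ≠ 1, base 9 is a Fermat witness: 611 is composite.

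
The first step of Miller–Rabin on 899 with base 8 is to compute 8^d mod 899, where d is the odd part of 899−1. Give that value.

66

899 − 1 = 898 = 2^1 · 449, so d = 449.
8^1 ≡ 8 (mod 899)
8^2 ≡ 8^2 = 64 ≡ 64 (mod 899)
8^4 ≡ 64^2 = 4096 ≡ 500 (mod 899)
8^8 ≡ 500^2 = 250000 ≡ 78 (mod 899)
8^16 ≡ 78^2 = 6084 ≡ 690 (mod 899)
8^32 ≡ 690^2 = 476100 ≡ 529 (mod 899)
8^64 ≡ 529^2 = 279841 ≡ 252 (mod 899)
8^128 ≡ 252^2 = 63504 ≡ 574 (mod 899)
8^256 ≡ 574^2 = 329476 ≡ 442 (mod 899)
449 = 256 + 128 + 64 + 1 in binary powers of 2.
So 8^449 ≡ 442 · 574 · 252 · 8 ≡ 66 (mod 899).
Squaring chain: 66; never reaches −1, so base 8 is a Miller–Rabin witness that 899 is composite.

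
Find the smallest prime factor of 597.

3

597 is odd.
Digit sum 21, divisible by 3.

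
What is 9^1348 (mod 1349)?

1068

9^1 ≡ 9 (mod 1349)
9^2 ≡ 9^2 = 81 ≡ 81 (mod 1349)
9^4 ≡ 81^2 = 6561 ≡ 1165 (mod 1349)
9^8 ≡ 1165^2 = 1357225 ≡ 131 (mod 1349)
9^16 ≡ 131^2 = 17161 ≡ 973 (mod 1349)
9^32 ≡ 973^2 = 946729 ≡ 1080 (mod 1349)
9^64 ≡ 1080^2 = 1166400 ≡ 864 (mod 1349)
9^128 ≡ 864^2 = 746496 ≡ 499 (mod 1349)
9^256 ≡ 499^2 = 249001 ≡ 785 (mod 1349)
9^512 ≡ 785^2 = 616225 ≡ 1081 (mod 1349)
9^1024 ≡ 1081^2 = 1168561 ≡ 327 (mod 1349)
1348 = 1024 + 256 + 64 + 4 in binary powers of 2.
So 9^1348 ≡ 327 · 785 · 864 · 1165 ≡ 1068 (mod 1349).
Since 1068 ≠ 1, base 9 is a Fermat witness: 1349 is composite.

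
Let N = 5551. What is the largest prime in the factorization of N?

61

5551 = 7 · 793
793 = 13 · 61
61 is prime.
So 5551 = 7 · 13 · 61; the largest prime factor is 61.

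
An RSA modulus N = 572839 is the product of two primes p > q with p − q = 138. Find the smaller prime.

Since p = q + 138, we have 572839 = q(q + 138), so q² + 138q − 572839 = 0.
Discriminant: 138² + 4·572839 = 19044 + 2291356 = 2310400; √2310400 = 1520.
q = (−138 + 1520)/2 = 691, and p = q + 138 = 829.
Check: 691 · 829 = 572839.

691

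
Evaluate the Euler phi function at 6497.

6336

Factor: 6497 = 73 · 89.
φ(6497) = (73−1) · (89−1) = 72 · 88 = 6336.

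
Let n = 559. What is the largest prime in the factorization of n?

559 = 13 · 43
43 is prime.
So 559 = 13 · 43; the largest prime factor is 43.

43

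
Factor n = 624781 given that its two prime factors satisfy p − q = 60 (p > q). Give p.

Since p = q + 60, we have 624781 = q(q + 60), so q² + 60q − 624781 = 0.
Discriminant: 60² + 4·624781 = 3600 + 2499124 = 2502724; √2502724 = 1582.
q = (−60 + 1582)/2 = 761, and p = q + 60 = 821.
Check: 761 · 821 = 624781.

821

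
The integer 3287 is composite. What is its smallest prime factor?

19

3287 is odd.
Digit sum 20, not divisible by 3.
Ends in 7: not divisible by 5.
7: 3287 = 7·469 + 4
11: 3287 = 11·298 + 9
13: 3287 = 13·252 + 11
17: 3287 = 17·193 + 6
19: 3287 = 19·173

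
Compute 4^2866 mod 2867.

4^1 ≡ 4 (mod 2867)
4^2 ≡ 4^2 = 16 ≡ 16 (mod 2867)
4^4 ≡ 16^2 = 256 ≡ 256 (mod 2867)
4^8 ≡ 256^2 = 65536 ≡ 2462 (mod 2867)
4^16 ≡ 2462^2 = 6061444 ≡ 606 (mod 2867)
4^32 ≡ 606^2 = 367236 ≡ 260 (mod 2867)
4^64 ≡ 260^2 = 67600 ≡ 1659 (mod 2867)
4^128 ≡ 1659^2 = 2752281 ≡ 2828 (mod 2867)
4^256 ≡ 2828^2 = 7997584 ≡ 1521 (mod 2867)
4^512 ≡ 1521^2 = 2313441 ≡ 2639 (mod 2867)
4^1024 ≡ 2639^2 = 6964321 ≡ 378 (mod 2867)
4^2048 ≡ 378^2 = 142884 ≡ 2401 (mod 2867)
2866 = 2048 + 512 + 256 + 32 + 16 + 2 in binary powers of 2.
So 4^2866 ≡ 2401 · 2639 · 1521 · 260 · 606 · 16 ≡ 972 (mod 2867).
Since 972 ≠ 1, base 4 is a Fermat witness: 2867 is composite.

972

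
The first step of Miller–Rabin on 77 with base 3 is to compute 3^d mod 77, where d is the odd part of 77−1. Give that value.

77 − 1 = 76 = 2^2 · 19, so d = 19.
3^1 ≡ 3 (mod 77)
3^2 ≡ 3^2 = 9 ≡ 9 (mod 77)
3^4 ≡ 9^2 = 81 ≡ 4 (mod 77)
3^8 ≡ 4^2 = 16 ≡ 16 (mod 77)
3^16 ≡ 16^2 = 256 ≡ 25 (mod 77)
19 = 16 + 2 + 1 in binary powers of 2.
So 3^19 ≡ 25 · 9 · 3 ≡ 59 (mod 77).
Squaring chain: 59 → 16; never reaches −1, so base 3 is a Miller–Rabin witness that 77 is composite.

59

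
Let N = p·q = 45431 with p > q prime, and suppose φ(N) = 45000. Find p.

251

φ(n) = (p−1)(q−1) = n − (p+q) + 1, so p + q = 45431 − 45000 + 1 = 432.
p and q are the roots of t² − 432t + 45431 = 0.
Discriminant: 432² − 4·45431 = 186624 − 181724 = 4900; √4900 = 70.
q = (432 − 70)/2 = 181, p = (432 + 70)/2 = 251.
Check: 181 · 251 = 45431.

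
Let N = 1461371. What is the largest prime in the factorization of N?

59

1461371 = 17 · 85963
85963 = 31 · 2773
2773 = 47 · 59
59 is prime.
So 1461371 = 17 · 31 · 47 · 59; the largest prime factor is 59.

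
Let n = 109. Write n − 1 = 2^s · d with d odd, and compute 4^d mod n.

109 − 1 = 108 = 2^2 · 27, so d = 27.
4^1 ≡ 4 (mod 109)
4^2 ≡ 4^2 = 16 ≡ 16 (mod 109)
4^4 ≡ 16^2 = 256 ≡ 38 (mod 109)
4^8 ≡ 38^2 = 1444 ≡ 27 (mod 109)
4^16 ≡ 27^2 = 729 ≡ 75 (mod 109)
27 = 16 + 8 + 2 + 1 in binary powers of 2.
So 4^27 ≡ 75 · 27 · 16 · 4 ≡ 108 (mod 109).
Since 4^d ≡ 108 (mod 109), base 4 does not prove 109 composite.

108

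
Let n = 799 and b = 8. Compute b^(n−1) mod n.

4

8^1 ≡ 8 (mod 799)
8^2 ≡ 8^2 = 64 ≡ 64 (mod 799)
8^4 ≡ 64^2 = 4096 ≡ 101 (mod 799)
8^8 ≡ 101^2 = 10201 ≡ 613 (mod 799)
8^16 ≡ 613^2 = 375769 ≡ 239 (mod 799)
8^32 ≡ 239^2 = 57121 ≡ 392 (mod 799)
8^64 ≡ 392^2 = 153664 ≡ 256 (mod 799)
8^128 ≡ 256^2 = 65536 ≡ 18 (mod 799)
8^256 ≡ 18^2 = 324 ≡ 324 (mod 799)
8^512 ≡ 324^2 = 104976 ≡ 307 (mod 799)
798 = 512 + 256 + 16 + 8 + 4 + 2 in binary powers of 2.
So 8^798 ≡ 307 · 324 · 239 · 613 · 101 · 64 ≡ 4 (mod 799).
Since 4 ≠ 1, base 8 is a Fermat witness: 799 is composite.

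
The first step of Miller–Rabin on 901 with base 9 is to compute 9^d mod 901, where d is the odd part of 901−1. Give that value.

859

901 − 1 = 900 = 2^2 · 225, so d = 225.
9^1 ≡ 9 (mod 901)
9^2 ≡ 9^2 = 81 ≡ 81 (mod 901)
9^4 ≡ 81^2 = 6561 ≡ 254 (mod 901)
9^8 ≡ 254^2 = 64516 ≡ 545 (mod 901)
9^16 ≡ 545^2 = 297025 ≡ 596 (mod 901)
9^32 ≡ 596^2 = 355216 ≡ 222 (mod 901)
9^64 ≡ 222^2 = 49284 ≡ 630 (mod 901)
9^128 ≡ 630^2 = 396900 ≡ 460 (mod 901)
225 = 128 + 64 + 32 + 1 in binary powers of 2.
So 9^225 ≡ 460 · 630 · 222 · 9 ≡ 859 (mod 901).
Squaring chain: 859 → 863; never reaches −1, so base 9 is a Miller–Rabin witness that 901 is composite.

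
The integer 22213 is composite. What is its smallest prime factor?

97

22213 is odd.
Digit sum 10, not divisible by 3.
Ends in 3: not divisible by 5.
7: 22213 = 7·3173 + 2
11: 22213 = 11·2019 + 4
13: 22213 = 13·1708 + 9
17: 22213 = 17·1306 + 11
19: 22213 = 19·1169 + 2
23: 22213 = 23·965 + 18
29: 22213 = 29·765 + 28
31: 22213 = 31·716 + 17
37: 22213 = 37·600 + 13
41: 22213 = 41·541 + 32
43: 22213 = 43·516 + 25
47: 22213 = 47·472 + 29
53: 22213 = 53·419 + 6
59: 22213 = 59·376 + 29
61: 22213 = 61·364 + 9
67: 22213 = 67·331 + 36
71: 22213 = 71·312 + 61
73: 22213 = 73·304 + 21
79: 22213 = 79·281 + 14
83: 22213 = 83·267 + 52
89: 22213 = 89·249 + 52
97: 22213 = 97·229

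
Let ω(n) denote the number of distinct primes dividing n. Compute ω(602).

3

602 = 2 · 301
301 = 7 · 43
602 = 2 · 7 · 43, which has 3 distinct prime factors.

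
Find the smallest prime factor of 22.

2

22 is even: 2 divides it.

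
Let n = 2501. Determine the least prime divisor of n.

41

2501 is odd.
Digit sum 8, not divisible by 3.
Ends in 1: not divisible by 5.
7: 2501 = 7·357 + 2
11: 2501 = 11·227 + 4
13: 2501 = 13·192 + 5
17: 2501 = 17·147 + 2
19: 2501 = 19·131 + 12
23: 2501 = 23·108 + 17
29: 2501 = 29·86 + 7
31: 2501 = 31·80 + 21
37: 2501 = 37·67 + 22
41: 2501 = 41·61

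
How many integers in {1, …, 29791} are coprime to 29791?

28830

Factor: 29791 = 31^3.
φ(29791) = 31^2·(31−1) = 28830.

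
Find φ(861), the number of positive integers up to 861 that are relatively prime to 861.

480

Factor: 861 = 3 · 7 · 41.
φ(861) = (3−1) · (7−1) · (41−1) = 2 · 6 · 40 = 480.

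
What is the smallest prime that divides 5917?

5917 is odd.
Digit sum 22, not divisible by 3.
Ends in 7: not divisible by 5.
7: 5917 = 7·845 + 2
11: 5917 = 11·537 + 10
13: 5917 = 13·455 + 2
17: 5917 = 17·348 + 1
19: 5917 = 19·311 + 8
23: 5917 = 23·257 + 6
29: 5917 = 29·204 + 1
31: 5917 = 31·190 + 27
37: 5917 = 37·159 + 34
41: 5917 = 41·144 + 13
43: 5917 = 43·137 + 26
47: 5917 = 47·125 + 42
53: 5917 = 53·111 + 34
59: 5917 = 59·100 + 17
61: 5917 = 61·97

61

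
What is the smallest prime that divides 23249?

67

23249 is odd.
Digit sum 20, not divisible by 3.
Ends in 9: not divisible by 5.
7: 23249 = 7·3321 + 2
11: 23249 = 11·2113 + 6
13: 23249 = 13·1788 + 5
17: 23249 = 17·1367 + 10
19: 23249 = 19·1223 + 12
23: 23249 = 23·1010 + 19
29: 23249 = 29·801 + 20
31: 23249 = 31·749 + 30
37: 23249 = 37·628 + 13
41: 23249 = 41·567 + 2
43: 23249 = 43·540 + 29
47: 23249 = 47·494 + 31
53: 23249 = 53·438 + 35
59: 23249 = 59·394 + 3
61: 23249 = 61·381 + 8
67: 23249 = 67·347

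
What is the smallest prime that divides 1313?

13

1313 is odd.
Digit sum 8, not divisible by 3.
Ends in 3: not divisible by 5.
7: 1313 = 7·187 + 4
11: 1313 = 11·119 + 4
13: 1313 = 13·101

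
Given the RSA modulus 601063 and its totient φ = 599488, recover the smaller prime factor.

647

φ(n) = (p−1)(q−1) = n − (p+q) + 1, so p + q = 601063 − 599488 + 1 = 1576.
p and q are the roots of t² − 1576t + 601063 = 0.
Discriminant: 1576² − 4·601063 = 2483776 − 2404252 = 79524; √79524 = 282.
q = (1576 − 282)/2 = 647, p = (1576 + 282)/2 = 929.
Check: 647 · 929 = 601063.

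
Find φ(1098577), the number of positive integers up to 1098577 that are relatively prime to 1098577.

Factor: 1098577 = 73 · 101 · 149.
φ(1098577) = (73−1) · (101−1) · (149−1) = 72 · 100 · 148 = 1065600.

1065600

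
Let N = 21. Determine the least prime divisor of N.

21 is odd.
Digit sum 3, divisible by 3.

3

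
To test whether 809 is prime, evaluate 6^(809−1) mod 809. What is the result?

6^1 ≡ 6 (mod 809)
6^2 ≡ 6^2 = 36 ≡ 36 (mod 809)
6^4 ≡ 36^2 = 1296 ≡ 487 (mod 809)
6^8 ≡ 487^2 = 237169 ≡ 132 (mod 809)
6^16 ≡ 132^2 = 17424 ≡ 435 (mod 809)
6^32 ≡ 435^2 = 189225 ≡ 728 (mod 809)
6^64 ≡ 728^2 = 529984 ≡ 89 (mod 809)
6^128 ≡ 89^2 = 7921 ≡ 640 (mod 809)
6^256 ≡ 640^2 = 409600 ≡ 246 (mod 809)
6^512 ≡ 246^2 = 60516 ≡ 650 (mod 809)
808 = 512 + 256 + 32 + 8 in binary powers of 2.
So 6^808 ≡ 650 · 246 · 728 · 132 ≡ 1 (mod 809).
Since the result is 1, base 6 gives no evidence that 809 is composite.

1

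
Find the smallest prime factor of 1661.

11

1661 is odd.
Digit sum 14, not divisible by 3.
Ends in 1: not divisible by 5.
7: 1661 = 7·237 + 2
11: 1661 = 11·151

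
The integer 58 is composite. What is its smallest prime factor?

2

58 is even: 2 divides it.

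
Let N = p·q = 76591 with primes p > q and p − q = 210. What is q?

Since p = q + 210, we have 76591 = q(q + 210), so q² + 210q − 76591 = 0.
Discriminant: 210² + 4·76591 = 44100 + 306364 = 350464; √350464 = 592.
q = (−210 + 592)/2 = 191, and p = q + 210 = 401.
Check: 191 · 401 = 76591.

191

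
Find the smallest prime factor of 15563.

15563 is odd.
Digit sum 20, not divisible by 3.
Ends in 3: not divisible by 5.
7: 15563 = 7·2223 + 2
11: 15563 = 11·1414 + 9
13: 15563 = 13·1197 + 2
17: 15563 = 17·915 + 8
19: 15563 = 19·819 + 2
23: 15563 = 23·676 + 15
29: 15563 = 29·536 + 19
31: 15563 = 31·502 + 1
37: 15563 = 37·420 + 23
41: 15563 = 41·379 + 24
43: 15563 = 43·361 + 40
47: 15563 = 47·331 + 6
53: 15563 = 53·293 + 34
59: 15563 = 59·263 + 46
61: 15563 = 61·255 + 8
67: 15563 = 67·232 + 19
71: 15563 = 71·219 + 14
73: 15563 = 73·213 + 14
79: 15563 = 79·197

79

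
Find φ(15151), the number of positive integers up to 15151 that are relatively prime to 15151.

Factor: 15151 = 109 · 139.
φ(15151) = (109−1) · (139−1) = 108 · 138 = 14904.

14904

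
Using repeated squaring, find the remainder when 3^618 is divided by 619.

3^1 ≡ 3 (mod 619)
3^2 ≡ 3^2 = 9 ≡ 9 (mod 619)
3^4 ≡ 9^2 = 81 ≡ 81 (mod 619)
3^8 ≡ 81^2 = 6561 ≡ 371 (mod 619)
3^16 ≡ 371^2 = 137641 ≡ 223 (mod 619)
3^32 ≡ 223^2 = 49729 ≡ 209 (mod 619)
3^64 ≡ 209^2 = 43681 ≡ 351 (mod 619)
3^128 ≡ 351^2 = 123201 ≡ 20 (mod 619)
3^256 ≡ 20^2 = 400 ≡ 400 (mod 619)
3^512 ≡ 400^2 = 160000 ≡ 298 (mod 619)
618 = 512 + 64 + 32 + 8 + 2 in binary powers of 2.
So 3^618 ≡ 298 · 351 · 209 · 371 · 9 ≡ 1 (mod 619).
Since the result is 1, base 3 gives no evidence that 619 is composite.

1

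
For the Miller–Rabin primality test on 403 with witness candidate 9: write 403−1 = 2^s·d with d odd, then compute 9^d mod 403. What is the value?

403 − 1 = 402 = 2^1 · 201, so d = 201.
9^1 ≡ 9 (mod 403)
9^2 ≡ 9^2 = 81 ≡ 81 (mod 403)
9^4 ≡ 81^2 = 6561 ≡ 113 (mod 403)
9^8 ≡ 113^2 = 12769 ≡ 276 (mod 403)
9^16 ≡ 276^2 = 76176 ≡ 9 (mod 403)
9^32 ≡ 9^2 = 81 ≡ 81 (mod 403)
9^64 ≡ 81^2 = 6561 ≡ 113 (mod 403)
9^128 ≡ 113^2 = 12769 ≡ 276 (mod 403)
201 = 128 + 64 + 8 + 1 in binary powers of 2.
So 9^201 ≡ 276 · 113 · 276 · 9 ≡ 287 (mod 403).
Squaring chain: 287; never reaches −1, so base 9 is a Miller–Rabin witness that 403 is composite.

287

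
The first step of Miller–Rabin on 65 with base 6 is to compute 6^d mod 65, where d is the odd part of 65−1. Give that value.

6

65 − 1 = 64 = 2^6 · 1, so d = 1.
6^1 ≡ 6 (mod 65)
1 = 1 in binary powers of 2.
So 6^1 ≡ 6 ≡ 6 (mod 65).
Squaring chain: 6 → 36 → 61 → 16 → 61 → 16; never reaches −1, so base 6 is a Miller–Rabin witness that 65 is composite.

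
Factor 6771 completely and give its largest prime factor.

61

6771 = 3 · 2257
2257 = 37 · 61
61 is prime.
So 6771 = 3 · 37 · 61; the largest prime factor is 61.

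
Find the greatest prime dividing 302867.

302867 = 41 · 7387
7387 = 83 · 89
89 is prime.
So 302867 = 41 · 83 · 89; the largest prime factor is 89.

89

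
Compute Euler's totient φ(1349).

Factor: 1349 = 19 · 71.
φ(1349) = (19−1) · (71−1) = 18 · 70 = 1260.

1260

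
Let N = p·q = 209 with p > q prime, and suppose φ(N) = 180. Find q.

φ(n) = (p−1)(q−1) = n − (p+q) + 1, so p + q = 209 − 180 + 1 = 30.
p and q are the roots of t² − 30t + 209 = 0.
Discriminant: 30² − 4·209 = 900 − 836 = 64; √64 = 8.
q = (30 − 8)/2 = 11, p = (30 + 8)/2 = 19.
Check: 11 · 19 = 209.

11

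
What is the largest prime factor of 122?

61

122 = 2 · 61
61 is prime.
So 122 = 2 · 61; the largest prime factor is 61.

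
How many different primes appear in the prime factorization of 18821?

3

18821 = 11 · 1711
1711 = 29 · 59
18821 = 11 · 29 · 59, which has 3 distinct prime factors.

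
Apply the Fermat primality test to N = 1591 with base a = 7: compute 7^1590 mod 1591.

1506

7^1 ≡ 7 (mod 1591)
7^2 ≡ 7^2 = 49 ≡ 49 (mod 1591)
7^4 ≡ 49^2 = 2401 ≡ 810 (mod 1591)
7^8 ≡ 810^2 = 656100 ≡ 608 (mod 1591)
7^16 ≡ 608^2 = 369664 ≡ 552 (mod 1591)
7^32 ≡ 552^2 = 304704 ≡ 823 (mod 1591)
7^64 ≡ 823^2 = 677329 ≡ 1154 (mod 1591)
7^128 ≡ 1154^2 = 1331716 ≡ 49 (mod 1591)
7^256 ≡ 49^2 = 2401 ≡ 810 (mod 1591)
7^512 ≡ 810^2 = 656100 ≡ 608 (mod 1591)
7^1024 ≡ 608^2 = 369664 ≡ 552 (mod 1591)
1590 = 1024 + 512 + 32 + 16 + 4 + 2 in binary powers of 2.
So 7^1590 ≡ 552 · 608 · 823 · 552 · 810 · 49 ≡ 1506 (mod 1591).
Since 1506 ≠ 1, base 7 is a Fermat witness: 1591 is composite.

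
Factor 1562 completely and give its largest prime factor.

1562 = 2 · 781
781 = 11 · 71
71 is prime.
So 1562 = 2 · 11 · 71; the largest prime factor is 71.

71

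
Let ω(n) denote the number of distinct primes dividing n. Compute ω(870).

4

870 = 2 · 435
435 = 3 · 145
145 = 5 · 29
870 = 2 · 3 · 5 · 29, which has 4 distinct prime factors.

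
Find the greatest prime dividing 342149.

79

342149 = 61 · 5609
5609 = 71 · 79
79 is prime.
So 342149 = 61 · 71 · 79; the largest prime factor is 79.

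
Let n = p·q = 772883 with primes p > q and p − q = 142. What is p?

Since p = q + 142, we have 772883 = q(q + 142), so q² + 142q − 772883 = 0.
Discriminant: 142² + 4·772883 = 20164 + 3091532 = 3111696; √3111696 = 1764.
q = (−142 + 1764)/2 = 811, and p = q + 142 = 953.
Check: 811 · 953 = 772883.

953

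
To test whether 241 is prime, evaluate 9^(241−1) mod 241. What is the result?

9^1 ≡ 9 (mod 241)
9^2 ≡ 9^2 = 81 ≡ 81 (mod 241)
9^4 ≡ 81^2 = 6561 ≡ 54 (mod 241)
9^8 ≡ 54^2 = 2916 ≡ 24 (mod 241)
9^16 ≡ 24^2 = 576 ≡ 94 (mod 241)
9^32 ≡ 94^2 = 8836 ≡ 160 (mod 241)
9^64 ≡ 160^2 = 25600 ≡ 54 (mod 241)
9^128 ≡ 54^2 = 2916 ≡ 24 (mod 241)
240 = 128 + 64 + 32 + 16 in binary powers of 2.
So 9^240 ≡ 24 · 54 · 160 · 94 ≡ 1 (mod 241).
Since the result is 1, base 9 gives no evidence that 241 is composite.

1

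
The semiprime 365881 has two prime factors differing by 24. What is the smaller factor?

593

Since p = q + 24, we have 365881 = q(q + 24), so q² + 24q − 365881 = 0.
Discriminant: 24² + 4·365881 = 576 + 1463524 = 1464100; √1464100 = 1210.
q = (−24 + 1210)/2 = 593, and p = q + 24 = 617.
Check: 593 · 617 = 365881.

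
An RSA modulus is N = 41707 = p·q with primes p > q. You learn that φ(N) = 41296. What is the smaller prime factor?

φ(n) = (p−1)(q−1) = n − (p+q) + 1, so p + q = 41707 − 41296 + 1 = 412.
p and q are the roots of t² − 412t + 41707 = 0.
Discriminant: 412² − 4·41707 = 169744 − 166828 = 2916; √2916 = 54.
q = (412 − 54)/2 = 179, p = (412 + 54)/2 = 233.
Check: 179 · 233 = 41707.

179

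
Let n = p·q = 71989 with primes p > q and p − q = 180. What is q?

Since p = q + 180, we have 71989 = q(q + 180), so q² + 180q − 71989 = 0.
Discriminant: 180² + 4·71989 = 32400 + 287956 = 320356; √320356 = 566.
q = (−180 + 566)/2 = 193, and p = q + 180 = 373.
Check: 193 · 373 = 71989.

193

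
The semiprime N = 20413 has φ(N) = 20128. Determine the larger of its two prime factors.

149

φ(n) = (p−1)(q−1) = n − (p+q) + 1, so p + q = 20413 − 20128 + 1 = 286.
p and q are the roots of t² − 286t + 20413 = 0.
Discriminant: 286² − 4·20413 = 81796 − 81652 = 144; √144 = 12.
q = (286 − 12)/2 = 137, p = (286 + 12)/2 = 149.
Check: 137 · 149 = 20413.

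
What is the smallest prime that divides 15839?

47

15839 is odd.
Digit sum 26, not divisible by 3.
Ends in 9: not divisible by 5.
7: 15839 = 7·2262 + 5
11: 15839 = 11·1439 + 10
13: 15839 = 13·1218 + 5
17: 15839 = 17·931 + 12
19: 15839 = 19·833 + 12
23: 15839 = 23·688 + 15
29: 15839 = 29·546 + 5
31: 15839 = 31·510 + 29
37: 15839 = 37·428 + 3
41: 15839 = 41·386 + 13
43: 15839 = 43·368 + 15
47: 15839 = 47·337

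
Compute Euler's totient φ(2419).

2320

Factor: 2419 = 41 · 59.
φ(2419) = (41−1) · (59−1) = 40 · 58 = 2320.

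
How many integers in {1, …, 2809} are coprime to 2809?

2756

Factor: 2809 = 53^2.
φ(2809) = 53^1·(53−1) = 2756.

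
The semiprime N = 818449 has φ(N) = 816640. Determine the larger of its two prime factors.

φ(n) = (p−1)(q−1) = n − (p+q) + 1, so p + q = 818449 − 816640 + 1 = 1810.
p and q are the roots of t² − 1810t + 818449 = 0.
Discriminant: 1810² − 4·818449 = 3276100 − 3273796 = 2304; √2304 = 48.
q = (1810 − 48)/2 = 881, p = (1810 + 48)/2 = 929.
Check: 881 · 929 = 818449.

929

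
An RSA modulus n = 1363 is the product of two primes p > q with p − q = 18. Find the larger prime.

47

Since p = q + 18, we have 1363 = q(q + 18), so q² + 18q − 1363 = 0.
Discriminant: 18² + 4·1363 = 324 + 5452 = 5776; √5776 = 76.
q = (−18 + 76)/2 = 29, and p = q + 18 = 47.
Check: 29 · 47 = 1363.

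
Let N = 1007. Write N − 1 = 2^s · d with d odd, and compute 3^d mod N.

298

1007 − 1 = 1006 = 2^1 · 503, so d = 503.
3^1 ≡ 3 (mod 1007)
3^2 ≡ 3^2 = 9 ≡ 9 (mod 1007)
3^4 ≡ 9^2 = 81 ≡ 81 (mod 1007)
3^8 ≡ 81^2 = 6561 ≡ 519 (mod 1007)
3^16 ≡ 519^2 = 269361 ≡ 492 (mod 1007)
3^32 ≡ 492^2 = 242064 ≡ 384 (mod 1007)
3^64 ≡ 384^2 = 147456 ≡ 434 (mod 1007)
3^128 ≡ 434^2 = 188356 ≡ 47 (mod 1007)
3^256 ≡ 47^2 = 2209 ≡ 195 (mod 1007)
503 = 256 + 128 + 64 + 32 + 16 + 4 + 2 + 1 in binary powers of 2.
So 3^503 ≡ 195 · 47 · 434 · 384 · 492 · 81 · 9 · 3 ≡ 298 (mod 1007).
Squaring chain: 298; never reaches −1, so base 3 is a Miller–Rabin witness that 1007 is composite.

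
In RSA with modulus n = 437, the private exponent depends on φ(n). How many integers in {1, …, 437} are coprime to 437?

Factor: 437 = 19 · 23.
φ(437) = (19−1) · (23−1) = 18 · 22 = 396.

396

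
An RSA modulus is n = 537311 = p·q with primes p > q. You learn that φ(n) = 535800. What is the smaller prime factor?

φ(n) = (p−1)(q−1) = n − (p+q) + 1, so p + q = 537311 − 535800 + 1 = 1512.
p and q are the roots of t² − 1512t + 537311 = 0.
Discriminant: 1512² − 4·537311 = 2286144 − 2149244 = 136900; √136900 = 370.
q = (1512 − 370)/2 = 571, p = (1512 + 370)/2 = 941.
Check: 571 · 941 = 537311.

571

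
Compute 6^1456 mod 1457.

6^1 ≡ 6 (mod 1457)
6^2 ≡ 6^2 = 36 ≡ 36 (mod 1457)
6^4 ≡ 36^2 = 1296 ≡ 1296 (mod 1457)
6^8 ≡ 1296^2 = 1679616 ≡ 1152 (mod 1457)
6^16 ≡ 1152^2 = 1327104 ≡ 1234 (mod 1457)
6^32 ≡ 1234^2 = 1522756 ≡ 191 (mod 1457)
6^64 ≡ 191^2 = 36481 ≡ 56 (mod 1457)
6^128 ≡ 56^2 = 3136 ≡ 222 (mod 1457)
6^256 ≡ 222^2 = 49284 ≡ 1203 (mod 1457)
6^512 ≡ 1203^2 = 1447209 ≡ 408 (mod 1457)
6^1024 ≡ 408^2 = 166464 ≡ 366 (mod 1457)
1456 = 1024 + 256 + 128 + 32 + 16 in binary powers of 2.
So 6^1456 ≡ 366 · 1203 · 222 · 191 · 1234 ≡ 521 (mod 1457).
Since 521 ≠ 1, base 6 is a Fermat witness: 1457 is composite.

521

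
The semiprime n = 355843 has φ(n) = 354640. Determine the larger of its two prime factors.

φ(n) = (p−1)(q−1) = n − (p+q) + 1, so p + q = 355843 − 354640 + 1 = 1204.
p and q are the roots of t² − 1204t + 355843 = 0.
Discriminant: 1204² − 4·355843 = 1449616 − 1423372 = 26244; √26244 = 162.
q = (1204 − 162)/2 = 521, p = (1204 + 162)/2 = 683.
Check: 521 · 683 = 355843.

683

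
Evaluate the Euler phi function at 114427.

Factor: 114427 = 17 · 53 · 127.
φ(114427) = (17−1) · (53−1) · (127−1) = 16 · 52 · 126 = 104832.

104832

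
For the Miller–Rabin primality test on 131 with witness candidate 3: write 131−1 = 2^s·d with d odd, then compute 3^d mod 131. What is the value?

1

131 − 1 = 130 = 2^1 · 65, so d = 65.
3^1 ≡ 3 (mod 131)
3^2 ≡ 3^2 = 9 ≡ 9 (mod 131)
3^4 ≡ 9^2 = 81 ≡ 81 (mod 131)
3^8 ≡ 81^2 = 6561 ≡ 11 (mod 131)
3^16 ≡ 11^2 = 121 ≡ 121 (mod 131)
3^32 ≡ 121^2 = 14641 ≡ 100 (mod 131)
3^64 ≡ 100^2 = 10000 ≡ 44 (mod 131)
65 = 64 + 1 in binary powers of 2.
So 3^65 ≡ 44 · 3 ≡ 1 (mod 131).
Since 3^d ≡ 1 (mod 131), base 3 does not prove 131 composite.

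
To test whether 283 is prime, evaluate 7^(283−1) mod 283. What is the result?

1

7^1 ≡ 7 (mod 283)
7^2 ≡ 7^2 = 49 ≡ 49 (mod 283)
7^4 ≡ 49^2 = 2401 ≡ 137 (mod 283)
7^8 ≡ 137^2 = 18769 ≡ 91 (mod 283)
7^16 ≡ 91^2 = 8281 ≡ 74 (mod 283)
7^32 ≡ 74^2 = 5476 ≡ 99 (mod 283)
7^64 ≡ 99^2 = 9801 ≡ 179 (mod 283)
7^128 ≡ 179^2 = 32041 ≡ 62 (mod 283)
7^256 ≡ 62^2 = 3844 ≡ 165 (mod 283)
282 = 256 + 16 + 8 + 2 in binary powers of 2.
So 7^282 ≡ 165 · 74 · 91 · 49 ≡ 1 (mod 283).
Since the result is 1, base 7 gives no evidence that 283 is composite.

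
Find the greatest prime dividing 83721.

59

83721 = 3 · 27907
27907 = 11 · 2537
2537 = 43 · 59
59 is prime.
So 83721 = 3 · 11 · 43 · 59; the largest prime factor is 59.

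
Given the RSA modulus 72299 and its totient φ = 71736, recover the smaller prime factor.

197

φ(n) = (p−1)(q−1) = n − (p+q) + 1, so p + q = 72299 − 71736 + 1 = 564.
p and q are the roots of t² − 564t + 72299 = 0.
Discriminant: 564² − 4·72299 = 318096 − 289196 = 28900; √28900 = 170.
q = (564 − 170)/2 = 197, p = (564 + 170)/2 = 367.
Check: 197 · 367 = 72299.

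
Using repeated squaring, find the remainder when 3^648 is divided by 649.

3^1 ≡ 3 (mod 649)
3^2 ≡ 3^2 = 9 ≡ 9 (mod 649)
3^4 ≡ 9^2 = 81 ≡ 81 (mod 649)
3^8 ≡ 81^2 = 6561 ≡ 71 (mod 649)
3^16 ≡ 71^2 = 5041 ≡ 498 (mod 649)
3^32 ≡ 498^2 = 248004 ≡ 86 (mod 649)
3^64 ≡ 86^2 = 7396 ≡ 257 (mod 649)
3^128 ≡ 257^2 = 66049 ≡ 500 (mod 649)
3^256 ≡ 500^2 = 250000 ≡ 135 (mod 649)
3^512 ≡ 135^2 = 18225 ≡ 53 (mod 649)
648 = 512 + 128 + 8 in binary powers of 2.
So 3^648 ≡ 53 · 500 · 71 ≡ 49 (mod 649).
Since 49 ≠ 1, base 3 is a Fermat witness: 649 is composite.

49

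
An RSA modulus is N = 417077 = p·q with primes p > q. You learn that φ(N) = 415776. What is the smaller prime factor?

569

φ(n) = (p−1)(q−1) = n − (p+q) + 1, so p + q = 417077 − 415776 + 1 = 1302.
p and q are the roots of t² − 1302t + 417077 = 0.
Discriminant: 1302² − 4·417077 = 1695204 − 1668308 = 26896; √26896 = 164.
q = (1302 − 164)/2 = 569, p = (1302 + 164)/2 = 733.
Check: 569 · 733 = 417077.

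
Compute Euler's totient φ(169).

Factor: 169 = 13^2.
φ(169) = 13^1·(13−1) = 156.

156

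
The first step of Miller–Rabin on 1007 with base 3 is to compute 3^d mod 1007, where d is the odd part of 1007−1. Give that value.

1007 − 1 = 1006 = 2^1 · 503, so d = 503.
3^1 ≡ 3 (mod 1007)
3^2 ≡ 3^2 = 9 ≡ 9 (mod 1007)
3^4 ≡ 9^2 = 81 ≡ 81 (mod 1007)
3^8 ≡ 81^2 = 6561 ≡ 519 (mod 1007)
3^16 ≡ 519^2 = 269361 ≡ 492 (mod 1007)
3^32 ≡ 492^2 = 242064 ≡ 384 (mod 1007)
3^64 ≡ 384^2 = 147456 ≡ 434 (mod 1007)
3^128 ≡ 434^2 = 188356 ≡ 47 (mod 1007)
3^256 ≡ 47^2 = 2209 ≡ 195 (mod 1007)
503 = 256 + 128 + 64 + 32 + 16 + 4 + 2 + 1 in binary powers of 2.
So 3^503 ≡ 195 · 47 · 434 · 384 · 492 · 81 · 9 · 3 ≡ 298 (mod 1007).
Squaring chain: 298; never reaches −1, so base 3 is a Miller–Rabin witness that 1007 is composite.

298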